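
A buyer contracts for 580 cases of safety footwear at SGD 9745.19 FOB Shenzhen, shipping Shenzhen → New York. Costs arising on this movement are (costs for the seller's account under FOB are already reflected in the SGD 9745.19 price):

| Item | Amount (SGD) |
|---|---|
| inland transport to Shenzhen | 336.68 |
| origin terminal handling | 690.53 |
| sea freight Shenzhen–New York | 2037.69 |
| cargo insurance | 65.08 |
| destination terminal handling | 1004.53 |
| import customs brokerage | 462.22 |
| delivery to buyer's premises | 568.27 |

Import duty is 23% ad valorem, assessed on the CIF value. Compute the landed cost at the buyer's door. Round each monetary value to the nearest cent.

Total landed cost: SGD 16608.01

FOB: the seller bears costs until goods are on board at the origin port; the buyer bears freight, insurance and all costs thereafter.
Already in the invoice (seller's account under FOB): inland to port, origin terminal — exclude.
CIF value = FOB price + freight + insurance = 9745.19 + 2037.69 + 65.08 = 11847.96
Import duty = 11847.96 × 23% = 2725.03
Buyer bears: freight 2037.69 + insurance 65.08 + destination terminal 1004.53 + brokerage 462.22 + delivery 568.27 + duty 2725.03 = 6862.82
Landed cost = invoice 9745.19 + 6862.82 = 16608.01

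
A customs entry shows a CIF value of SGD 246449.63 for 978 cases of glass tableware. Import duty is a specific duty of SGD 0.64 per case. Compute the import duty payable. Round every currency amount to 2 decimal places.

Import duty = 978 × 0.64 = 625.92

Import duty: SGD 625.92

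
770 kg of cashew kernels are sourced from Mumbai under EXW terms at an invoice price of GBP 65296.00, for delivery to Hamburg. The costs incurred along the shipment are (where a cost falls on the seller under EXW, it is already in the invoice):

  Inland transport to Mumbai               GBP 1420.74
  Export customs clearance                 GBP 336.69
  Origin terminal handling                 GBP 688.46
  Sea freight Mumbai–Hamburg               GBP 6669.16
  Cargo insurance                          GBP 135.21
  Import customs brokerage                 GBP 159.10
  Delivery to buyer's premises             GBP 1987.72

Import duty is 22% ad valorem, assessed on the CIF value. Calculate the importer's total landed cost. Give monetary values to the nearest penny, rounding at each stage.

Total landed cost: GBP 93093.26

EXW: the seller makes goods available at their premises; the buyer bears all onward costs.
CIF value = EXW price + inland to port + export clearance + origin terminal + freight + insurance = 65296.00 + 1420.74 + 336.69 + 688.46 + 6669.16 + 135.21 = 74546.26
Import duty = 74546.26 × 22% = 16400.18
Buyer bears: inland to port 1420.74 + export clearance 336.69 + origin terminal 688.46 + freight 6669.16 + insurance 135.21 + brokerage 159.10 + delivery 1987.72 + duty 16400.18 = 27797.26
Landed cost = invoice 65296.00 + 27797.26 = 93093.26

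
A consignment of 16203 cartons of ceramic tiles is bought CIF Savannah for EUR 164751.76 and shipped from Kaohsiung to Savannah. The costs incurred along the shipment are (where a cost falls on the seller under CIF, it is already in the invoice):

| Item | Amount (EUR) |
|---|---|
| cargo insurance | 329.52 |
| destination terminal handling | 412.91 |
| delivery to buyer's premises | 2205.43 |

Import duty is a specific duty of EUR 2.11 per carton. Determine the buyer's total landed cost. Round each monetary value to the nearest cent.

CIF: the seller pays costs through ocean freight and marine insurance to the destination port.
Already in the invoice (seller's account under CIF): insurance — exclude.
The CIF price already equals the CIF value: 164751.76
Import duty = 16203 × 2.11 = 34188.33
Buyer bears: destination terminal 412.91 + delivery 2205.43 + duty 34188.33 = 36806.67
Landed cost = invoice 164751.76 + 36806.67 = 201558.43

Total landed cost: EUR 201558.43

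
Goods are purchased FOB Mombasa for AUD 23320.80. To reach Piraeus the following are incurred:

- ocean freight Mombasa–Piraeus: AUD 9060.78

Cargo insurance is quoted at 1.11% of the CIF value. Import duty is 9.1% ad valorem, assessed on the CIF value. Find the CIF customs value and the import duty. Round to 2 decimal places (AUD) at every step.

CIF value: AUD 32745.05; import duty: AUD 2979.80

Let C be the CIF value. C = FOB price + freight + 1.11% × C
C − 1.11% × C = 23320.80 + 9060.78
0.9889 × C = 32381.58
C = 32381.58 / 0.9889 = 32745.05
Insurance premium = 1.11% × 32745.05 = 363.47
Import duty = 32745.05 × 9.1% = 2979.80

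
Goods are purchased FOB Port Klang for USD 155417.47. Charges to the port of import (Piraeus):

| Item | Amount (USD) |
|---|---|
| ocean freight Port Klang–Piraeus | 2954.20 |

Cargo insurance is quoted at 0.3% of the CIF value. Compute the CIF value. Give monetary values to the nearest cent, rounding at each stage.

CIF value: USD 158848.21

Let C be the CIF value. C = FOB price + freight + 0.3% × C
C − 0.3% × C = 155417.47 + 2954.20
0.997 × C = 158371.67
C = 158371.67 / 0.997 = 158848.21
Insurance premium = 0.3% × 158848.21 = 476.54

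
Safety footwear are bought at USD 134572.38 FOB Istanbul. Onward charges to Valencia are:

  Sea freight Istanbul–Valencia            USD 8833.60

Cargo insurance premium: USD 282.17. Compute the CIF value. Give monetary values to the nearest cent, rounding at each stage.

CIF = FOB price + freight + insurance
CIF = 134572.38 + 8833.60 + 282.17 = 143688.15

CIF value: USD 143688.15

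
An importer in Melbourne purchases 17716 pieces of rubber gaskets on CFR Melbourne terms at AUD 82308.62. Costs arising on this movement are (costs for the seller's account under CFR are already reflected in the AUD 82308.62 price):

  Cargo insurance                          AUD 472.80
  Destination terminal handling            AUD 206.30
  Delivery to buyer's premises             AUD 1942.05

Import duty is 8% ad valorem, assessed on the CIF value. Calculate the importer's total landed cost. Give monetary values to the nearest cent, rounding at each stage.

CFR: the seller pays costs through ocean freight to the destination port, but not insurance.
CIF value = CFR price + insurance = 82308.62 + 472.80 = 82781.42
Import duty = 82781.42 × 8% = 6622.51
Buyer bears: insurance 472.80 + destination terminal 206.30 + delivery 1942.05 + duty 6622.51 = 9243.66
Landed cost = invoice 82308.62 + 9243.66 = 91552.28

Total landed cost: AUD 91552.28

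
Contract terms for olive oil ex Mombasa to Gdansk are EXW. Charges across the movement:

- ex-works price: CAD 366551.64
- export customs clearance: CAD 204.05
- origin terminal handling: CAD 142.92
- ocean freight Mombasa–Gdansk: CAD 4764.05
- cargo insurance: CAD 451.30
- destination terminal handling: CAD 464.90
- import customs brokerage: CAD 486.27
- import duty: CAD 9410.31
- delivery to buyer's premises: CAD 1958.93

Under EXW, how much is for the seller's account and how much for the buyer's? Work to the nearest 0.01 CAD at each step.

EXW: the seller makes goods available at their premises; the buyer bears all onward costs.
Seller's account: goods 366551.64 = 366551.64
Buyer's account: export clearance 204.05 + origin terminal 142.92 + freight 4764.05 + insurance 451.30 + destination terminal 464.90 + brokerage 486.27 + duty 9410.31 + delivery 1958.93 = 17882.73

Seller: CAD 366551.64; buyer: CAD 17882.73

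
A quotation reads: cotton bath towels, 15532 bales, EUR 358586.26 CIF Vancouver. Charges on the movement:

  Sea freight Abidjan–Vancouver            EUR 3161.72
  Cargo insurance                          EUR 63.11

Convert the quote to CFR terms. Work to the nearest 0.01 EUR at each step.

Not relevant to the conversion: freight — on the seller under both CIF and CFR; already in the CIF price and stays in the CFR price.
From CIF to CFR, the seller no longer bears: insurance.
CFR price = 358586.26 − 63.11 = 358523.15

CFR price: EUR 358523.15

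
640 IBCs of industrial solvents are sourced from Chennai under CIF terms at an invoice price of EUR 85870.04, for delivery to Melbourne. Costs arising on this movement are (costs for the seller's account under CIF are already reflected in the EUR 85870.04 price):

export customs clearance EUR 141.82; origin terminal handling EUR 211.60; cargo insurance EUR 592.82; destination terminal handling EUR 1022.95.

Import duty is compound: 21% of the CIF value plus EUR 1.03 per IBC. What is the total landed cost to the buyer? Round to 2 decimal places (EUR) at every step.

CIF: the seller pays costs through ocean freight and marine insurance to the destination port.
Already in the invoice (seller's account under CIF): export clearance, origin terminal, insurance — exclude.
The CIF price already equals the CIF value: 85870.04
Ad valorem component: 85870.04 × 21% = 18032.71
Specific component: 640 × 1.03 = 659.20
Import duty = 18032.71 + 659.20 = 18691.91
Buyer bears: destination terminal 1022.95 + duty 18691.91 = 19714.86
Landed cost = invoice 85870.04 + 19714.86 = 105584.90

Total landed cost: EUR 105584.90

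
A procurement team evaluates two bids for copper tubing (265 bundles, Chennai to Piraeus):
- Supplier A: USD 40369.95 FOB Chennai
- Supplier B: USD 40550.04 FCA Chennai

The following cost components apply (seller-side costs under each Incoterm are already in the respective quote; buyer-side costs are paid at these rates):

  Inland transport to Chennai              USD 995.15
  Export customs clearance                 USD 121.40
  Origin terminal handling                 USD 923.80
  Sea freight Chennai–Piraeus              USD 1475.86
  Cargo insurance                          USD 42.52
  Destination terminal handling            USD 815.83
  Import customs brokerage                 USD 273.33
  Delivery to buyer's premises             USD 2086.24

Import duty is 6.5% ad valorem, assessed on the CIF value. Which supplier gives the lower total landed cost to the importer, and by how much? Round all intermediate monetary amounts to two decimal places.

Supplier A (FOB):
CIF value = FOB price + freight + insurance = 40369.95 + 1475.86 + 42.52 = 41888.33
Import duty = 41888.33 × 6.5% = 2722.74
Buyer bears (A): 1475.86 + 42.52 + 815.83 + 273.33 + 2086.24 = 4693.78
Landed cost (A) = invoice 40369.95 + 4693.78 + duty 2722.74 = 47786.47
Supplier B (FCA):
CIF value = FCA price + origin terminal + freight + insurance = 40550.04 + 923.80 + 1475.86 + 42.52 = 42992.22
Import duty = 42992.22 × 6.5% = 2794.49
Buyer bears (B): 923.80 + 1475.86 + 42.52 + 815.83 + 273.33 + 2086.24 = 5617.58
Landed cost (B) = invoice 40550.04 + 5617.58 + duty 2794.49 = 48962.11
Difference = |47786.47 − 48962.11| = 1175.64

Supplier A is cheaper by USD 1175.64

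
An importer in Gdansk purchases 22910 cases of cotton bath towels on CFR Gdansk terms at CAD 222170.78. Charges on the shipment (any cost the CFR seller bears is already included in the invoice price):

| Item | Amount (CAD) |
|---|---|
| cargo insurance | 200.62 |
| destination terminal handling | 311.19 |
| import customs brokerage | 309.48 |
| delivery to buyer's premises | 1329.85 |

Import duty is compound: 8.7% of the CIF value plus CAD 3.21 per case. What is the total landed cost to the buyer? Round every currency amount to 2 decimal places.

CFR: the seller pays costs through ocean freight to the destination port, but not insurance.
CIF value = CFR price + insurance = 222170.78 + 200.62 = 222371.40
Ad valorem component: 222371.40 × 8.7% = 19346.31
Specific component: 22910 × 3.21 = 73541.10
Import duty = 19346.31 + 73541.10 = 92887.41
Buyer bears: insurance 200.62 + destination terminal 311.19 + brokerage 309.48 + delivery 1329.85 + duty 92887.41 = 95038.55
Landed cost = invoice 222170.78 + 95038.55 = 317209.33

Total landed cost: CAD 317209.33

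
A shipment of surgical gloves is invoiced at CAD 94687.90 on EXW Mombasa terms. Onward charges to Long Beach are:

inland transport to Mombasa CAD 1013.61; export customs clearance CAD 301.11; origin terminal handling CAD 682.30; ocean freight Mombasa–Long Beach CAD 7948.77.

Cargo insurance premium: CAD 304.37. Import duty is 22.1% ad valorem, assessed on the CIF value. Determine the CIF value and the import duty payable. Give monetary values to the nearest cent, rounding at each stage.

CIF value: CAD 104938.06; import duty: CAD 23191.31

CIF = EXW price + pre-shipment costs + freight + insurance
CIF = 94687.90 + 1013.61 + 301.11 + 682.30 + 7948.77 + 304.37 = 104938.06
Import duty = 104938.06 × 22.1% = 23191.31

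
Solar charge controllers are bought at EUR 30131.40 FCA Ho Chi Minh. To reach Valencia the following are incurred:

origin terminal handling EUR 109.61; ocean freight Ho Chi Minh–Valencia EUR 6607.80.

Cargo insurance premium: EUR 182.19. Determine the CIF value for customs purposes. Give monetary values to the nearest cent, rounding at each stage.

CIF value: EUR 37031.00

CIF = FCA price + pre-shipment costs + freight + insurance
CIF = 30131.40 + 109.61 + 6607.80 + 182.19 = 37031.00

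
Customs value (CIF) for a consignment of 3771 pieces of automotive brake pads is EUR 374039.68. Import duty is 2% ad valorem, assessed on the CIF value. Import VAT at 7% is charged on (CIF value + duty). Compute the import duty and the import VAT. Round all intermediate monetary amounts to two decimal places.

Import duty: EUR 7480.79; import VAT: EUR 26706.43

Import duty = 374039.68 × 2% = 7480.79
VAT base = CIF + duty = 374039.68 + 7480.79 = 381520.47
Import VAT = 381520.47 × 7% = 26706.43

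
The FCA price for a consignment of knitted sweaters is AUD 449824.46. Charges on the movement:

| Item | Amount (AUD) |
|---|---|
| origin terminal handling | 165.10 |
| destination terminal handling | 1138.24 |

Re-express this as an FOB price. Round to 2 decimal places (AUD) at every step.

Not relevant to the conversion: destination terminal — on the buyer under both terms; not part of either seller's price.
From FCA to FOB, the seller additionally bears: origin terminal.
FOB price = 449824.46 + 165.10 = 449989.56

FOB price: AUD 449989.56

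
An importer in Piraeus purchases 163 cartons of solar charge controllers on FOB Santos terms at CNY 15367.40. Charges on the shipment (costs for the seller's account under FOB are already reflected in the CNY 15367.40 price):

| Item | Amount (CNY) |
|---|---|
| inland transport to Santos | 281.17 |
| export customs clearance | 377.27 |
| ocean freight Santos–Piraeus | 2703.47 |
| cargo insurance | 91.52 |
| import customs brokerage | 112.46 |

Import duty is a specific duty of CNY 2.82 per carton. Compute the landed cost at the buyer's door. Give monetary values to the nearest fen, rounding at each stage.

Total landed cost: CNY 18734.51

FOB: the seller bears costs until goods are on board at the origin port; the buyer bears freight, insurance and all costs thereafter.
Already in the invoice (seller's account under FOB): inland to port, export clearance — exclude.
CIF value = FOB price + freight + insurance = 15367.40 + 2703.47 + 91.52 = 18162.39
Import duty = 163 × 2.82 = 459.66
Buyer bears: freight 2703.47 + insurance 91.52 + brokerage 112.46 + duty 459.66 = 3367.11
Landed cost = invoice 15367.40 + 3367.11 = 18734.51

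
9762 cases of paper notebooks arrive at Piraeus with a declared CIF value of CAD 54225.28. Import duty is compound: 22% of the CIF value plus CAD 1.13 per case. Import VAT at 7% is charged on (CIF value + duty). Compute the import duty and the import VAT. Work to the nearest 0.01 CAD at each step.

Import duty: CAD 22960.62; import VAT: CAD 5403.01

Ad valorem component: 54225.28 × 22% = 11929.56
Specific component: 9762 × 1.13 = 11031.06
Import duty = 11929.56 + 11031.06 = 22960.62
VAT base = CIF + duty = 54225.28 + 22960.62 = 77185.90
Import VAT = 77185.90 × 7% = 5403.01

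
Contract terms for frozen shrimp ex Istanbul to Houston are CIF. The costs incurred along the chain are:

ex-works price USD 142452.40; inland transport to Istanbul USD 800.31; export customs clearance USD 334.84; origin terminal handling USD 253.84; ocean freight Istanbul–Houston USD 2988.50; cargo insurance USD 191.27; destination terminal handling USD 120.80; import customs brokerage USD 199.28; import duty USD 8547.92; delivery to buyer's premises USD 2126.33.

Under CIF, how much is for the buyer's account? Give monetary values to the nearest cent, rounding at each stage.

Buyer's account: USD 10994.33

CIF: the seller pays costs through ocean freight and marine insurance to the destination port.
Seller's account: goods 142452.40 + inland to port 800.31 + export clearance 334.84 + origin terminal 253.84 + freight 2988.50 + insurance 191.27 = 147021.16
Buyer's account: destination terminal 120.80 + brokerage 199.28 + duty 8547.92 + delivery 2126.33 = 10994.33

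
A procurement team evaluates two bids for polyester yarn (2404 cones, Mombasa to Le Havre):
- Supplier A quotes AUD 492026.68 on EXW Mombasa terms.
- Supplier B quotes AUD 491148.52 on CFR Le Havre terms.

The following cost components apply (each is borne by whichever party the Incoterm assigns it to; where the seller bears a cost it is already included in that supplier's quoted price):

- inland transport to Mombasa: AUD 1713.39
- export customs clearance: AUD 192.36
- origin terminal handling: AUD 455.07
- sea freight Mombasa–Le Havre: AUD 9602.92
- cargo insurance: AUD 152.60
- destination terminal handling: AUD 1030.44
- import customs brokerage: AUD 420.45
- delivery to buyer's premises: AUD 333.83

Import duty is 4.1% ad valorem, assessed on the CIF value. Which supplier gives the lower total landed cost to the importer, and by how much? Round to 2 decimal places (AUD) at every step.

Supplier B is cheaper by AUD 13368.41

Supplier A (EXW):
CIF value = EXW price + inland to port + export clearance + origin terminal + freight + insurance = 492026.68 + 1713.39 + 192.36 + 455.07 + 9602.92 + 152.60 = 504143.02
Import duty = 504143.02 × 4.1% = 20669.86
Buyer bears (A): 1713.39 + 192.36 + 455.07 + 9602.92 + 152.60 + 1030.44 + 420.45 + 333.83 = 13901.06
Landed cost (A) = invoice 492026.68 + 13901.06 + duty 20669.86 = 526597.60
Supplier B (CFR):
CIF value = CFR price + insurance = 491148.52 + 152.60 = 491301.12
Import duty = 491301.12 × 4.1% = 20143.35
Buyer bears (B): 152.60 + 1030.44 + 420.45 + 333.83 = 1937.32
Landed cost (B) = invoice 491148.52 + 1937.32 + duty 20143.35 = 513229.19
Difference = |526597.60 − 513229.19| = 13368.41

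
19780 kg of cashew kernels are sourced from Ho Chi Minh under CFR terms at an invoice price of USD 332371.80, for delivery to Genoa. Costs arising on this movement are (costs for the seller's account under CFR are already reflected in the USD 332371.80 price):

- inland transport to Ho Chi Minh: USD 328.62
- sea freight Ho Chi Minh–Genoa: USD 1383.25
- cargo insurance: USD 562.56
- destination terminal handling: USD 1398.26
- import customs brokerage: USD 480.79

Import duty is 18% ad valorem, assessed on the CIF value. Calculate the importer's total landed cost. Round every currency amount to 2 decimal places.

Total landed cost: USD 394741.59

CFR: the seller pays costs through ocean freight to the destination port, but not insurance.
Already in the invoice (seller's account under CFR): inland to port, freight — exclude.
CIF value = CFR price + insurance = 332371.80 + 562.56 = 332934.36
Import duty = 332934.36 × 18% = 59928.18
Buyer bears: insurance 562.56 + destination terminal 1398.26 + brokerage 480.79 + duty 59928.18 = 62369.79
Landed cost = invoice 332371.80 + 62369.79 = 394741.59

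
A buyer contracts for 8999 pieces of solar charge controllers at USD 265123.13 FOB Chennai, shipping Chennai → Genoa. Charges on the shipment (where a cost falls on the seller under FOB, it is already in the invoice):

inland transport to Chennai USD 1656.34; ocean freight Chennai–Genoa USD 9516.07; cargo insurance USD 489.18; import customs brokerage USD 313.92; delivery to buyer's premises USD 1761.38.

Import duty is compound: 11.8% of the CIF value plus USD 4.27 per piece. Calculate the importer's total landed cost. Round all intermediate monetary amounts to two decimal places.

Total landed cost: USD 348094.56

FOB: the seller bears costs until goods are on board at the origin port; the buyer bears freight, insurance and all costs thereafter.
Already in the invoice (seller's account under FOB): inland to port — exclude.
CIF value = FOB price + freight + insurance = 265123.13 + 9516.07 + 489.18 = 275128.38
Ad valorem component: 275128.38 × 11.8% = 32465.15
Specific component: 8999 × 4.27 = 38425.73
Import duty = 32465.15 + 38425.73 = 70890.88
Buyer bears: freight 9516.07 + insurance 489.18 + brokerage 313.92 + delivery 1761.38 + duty 70890.88 = 82971.43
Landed cost = invoice 265123.13 + 82971.43 = 348094.56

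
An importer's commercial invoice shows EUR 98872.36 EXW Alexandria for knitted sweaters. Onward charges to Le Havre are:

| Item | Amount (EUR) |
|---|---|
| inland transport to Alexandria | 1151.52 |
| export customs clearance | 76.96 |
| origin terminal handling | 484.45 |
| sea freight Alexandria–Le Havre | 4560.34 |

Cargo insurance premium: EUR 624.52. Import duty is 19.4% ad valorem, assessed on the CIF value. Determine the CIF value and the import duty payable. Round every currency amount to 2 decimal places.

CIF value: EUR 105770.15; import duty: EUR 20519.41

CIF = EXW price + pre-shipment costs + freight + insurance
CIF = 98872.36 + 1151.52 + 76.96 + 484.45 + 4560.34 + 624.52 = 105770.15
Import duty = 105770.15 × 19.4% = 20519.41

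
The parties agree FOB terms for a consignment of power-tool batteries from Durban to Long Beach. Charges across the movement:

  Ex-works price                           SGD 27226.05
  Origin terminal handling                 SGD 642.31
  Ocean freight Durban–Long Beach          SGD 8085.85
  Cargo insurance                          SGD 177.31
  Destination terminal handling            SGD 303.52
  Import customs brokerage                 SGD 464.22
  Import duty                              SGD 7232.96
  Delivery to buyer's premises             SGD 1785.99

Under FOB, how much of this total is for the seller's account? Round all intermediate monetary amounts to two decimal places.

FOB: the seller bears costs until goods are on board at the origin port; the buyer bears freight, insurance and all costs thereafter.
Seller's account: goods 27226.05 + origin terminal 642.31 = 27868.36
Buyer's account: freight 8085.85 + insurance 177.31 + destination terminal 303.52 + brokerage 464.22 + duty 7232.96 + delivery 1785.99 = 18049.85

Seller's account: SGD 27868.36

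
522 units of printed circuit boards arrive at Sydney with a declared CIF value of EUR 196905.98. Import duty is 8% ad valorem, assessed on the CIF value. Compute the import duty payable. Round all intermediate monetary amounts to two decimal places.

Import duty: EUR 15752.48

Import duty = 196905.98 × 8% = 15752.48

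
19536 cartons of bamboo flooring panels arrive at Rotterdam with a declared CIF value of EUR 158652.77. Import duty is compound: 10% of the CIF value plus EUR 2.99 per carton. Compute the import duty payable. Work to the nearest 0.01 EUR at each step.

Ad valorem component: 158652.77 × 10% = 15865.28
Specific component: 19536 × 2.99 = 58412.64
Import duty = 15865.28 + 58412.64 = 74277.92

Import duty: EUR 74277.92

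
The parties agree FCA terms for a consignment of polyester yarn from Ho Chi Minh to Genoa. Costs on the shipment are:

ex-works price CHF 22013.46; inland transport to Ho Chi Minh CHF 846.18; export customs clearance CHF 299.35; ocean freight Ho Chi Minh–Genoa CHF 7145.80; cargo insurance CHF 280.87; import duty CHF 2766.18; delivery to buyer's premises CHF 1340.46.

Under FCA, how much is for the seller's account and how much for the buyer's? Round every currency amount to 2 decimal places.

Seller: CHF 23158.99; buyer: CHF 11533.31

FCA: the seller delivers export-cleared goods to the carrier; the buyer bears costs from that point.
Seller's account: goods 22013.46 + inland to port 846.18 + export clearance 299.35 = 23158.99
Buyer's account: freight 7145.80 + insurance 280.87 + duty 2766.18 + delivery 1340.46 = 11533.31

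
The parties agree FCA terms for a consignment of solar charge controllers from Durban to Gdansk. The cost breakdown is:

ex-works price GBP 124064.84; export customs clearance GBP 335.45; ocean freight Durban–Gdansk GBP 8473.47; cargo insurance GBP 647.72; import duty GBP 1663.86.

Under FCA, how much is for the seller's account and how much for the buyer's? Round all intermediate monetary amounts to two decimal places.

FCA: the seller delivers export-cleared goods to the carrier; the buyer bears costs from that point.
Seller's account: goods 124064.84 + export clearance 335.45 = 124400.29
Buyer's account: freight 8473.47 + insurance 647.72 + duty 1663.86 = 10785.05

Seller: GBP 124400.29; buyer: GBP 10785.05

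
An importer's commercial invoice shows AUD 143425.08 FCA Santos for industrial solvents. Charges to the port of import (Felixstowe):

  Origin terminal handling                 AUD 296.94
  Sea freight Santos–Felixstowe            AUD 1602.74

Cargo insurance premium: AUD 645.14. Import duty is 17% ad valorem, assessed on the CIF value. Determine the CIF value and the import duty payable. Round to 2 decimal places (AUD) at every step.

CIF = FCA price + pre-shipment costs + freight + insurance
CIF = 143425.08 + 296.94 + 1602.74 + 645.14 = 145969.90
Import duty = 145969.90 × 17% = 24814.88

CIF value: AUD 145969.90; import duty: AUD 24814.88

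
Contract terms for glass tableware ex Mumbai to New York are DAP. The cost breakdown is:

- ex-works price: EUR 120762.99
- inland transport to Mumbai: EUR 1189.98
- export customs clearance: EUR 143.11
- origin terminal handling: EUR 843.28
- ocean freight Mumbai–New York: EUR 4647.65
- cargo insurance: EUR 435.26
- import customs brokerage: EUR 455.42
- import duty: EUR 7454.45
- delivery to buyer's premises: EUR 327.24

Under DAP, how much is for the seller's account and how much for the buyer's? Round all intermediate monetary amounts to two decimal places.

DAP: the seller bears all costs to the named destination except import duty and clearance.
Seller's account: goods 120762.99 + inland to port 1189.98 + export clearance 143.11 + origin terminal 843.28 + freight 4647.65 + insurance 435.26 + delivery 327.24 = 128349.51
Buyer's account: brokerage 455.42 + duty 7454.45 = 7909.87

Seller: EUR 128349.51; buyer: EUR 7909.87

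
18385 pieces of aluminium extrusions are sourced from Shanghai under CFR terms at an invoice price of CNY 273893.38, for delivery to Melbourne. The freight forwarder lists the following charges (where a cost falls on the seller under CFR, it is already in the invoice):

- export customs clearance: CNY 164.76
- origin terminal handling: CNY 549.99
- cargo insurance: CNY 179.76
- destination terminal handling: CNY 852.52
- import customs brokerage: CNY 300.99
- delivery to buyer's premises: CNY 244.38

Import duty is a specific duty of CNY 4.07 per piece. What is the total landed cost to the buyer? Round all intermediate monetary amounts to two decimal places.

CFR: the seller pays costs through ocean freight to the destination port, but not insurance.
Already in the invoice (seller's account under CFR): export clearance, origin terminal — exclude.
CIF value = CFR price + insurance = 273893.38 + 179.76 = 274073.14
Import duty = 18385 × 4.07 = 74826.95
Buyer bears: insurance 179.76 + destination terminal 852.52 + brokerage 300.99 + delivery 244.38 + duty 74826.95 = 76404.60
Landed cost = invoice 273893.38 + 76404.60 = 350297.98

Total landed cost: CNY 350297.98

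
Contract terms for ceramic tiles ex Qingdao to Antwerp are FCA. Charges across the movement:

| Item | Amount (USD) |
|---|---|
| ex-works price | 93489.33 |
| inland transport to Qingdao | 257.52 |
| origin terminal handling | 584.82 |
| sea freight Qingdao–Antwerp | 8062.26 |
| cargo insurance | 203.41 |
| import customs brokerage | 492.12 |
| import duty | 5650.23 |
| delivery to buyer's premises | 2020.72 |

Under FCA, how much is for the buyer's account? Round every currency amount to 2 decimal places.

Buyer's account: USD 17013.56

FCA: the seller delivers export-cleared goods to the carrier; the buyer bears costs from that point.
Seller's account: goods 93489.33 + inland to port 257.52 = 93746.85
Buyer's account: origin terminal 584.82 + freight 8062.26 + insurance 203.41 + brokerage 492.12 + duty 5650.23 + delivery 2020.72 = 17013.56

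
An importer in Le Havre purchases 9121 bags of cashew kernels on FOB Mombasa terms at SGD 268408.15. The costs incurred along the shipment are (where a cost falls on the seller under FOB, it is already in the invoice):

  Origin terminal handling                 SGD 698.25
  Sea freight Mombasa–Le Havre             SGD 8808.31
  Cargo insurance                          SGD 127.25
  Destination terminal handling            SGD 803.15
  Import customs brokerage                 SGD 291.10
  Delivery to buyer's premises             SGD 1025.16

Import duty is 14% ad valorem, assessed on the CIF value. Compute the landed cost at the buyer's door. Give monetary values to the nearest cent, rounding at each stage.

Total landed cost: SGD 318291.24

FOB: the seller bears costs until goods are on board at the origin port; the buyer bears freight, insurance and all costs thereafter.
Already in the invoice (seller's account under FOB): origin terminal — exclude.
CIF value = FOB price + freight + insurance = 268408.15 + 8808.31 + 127.25 = 277343.71
Import duty = 277343.71 × 14% = 38828.12
Buyer bears: freight 8808.31 + insurance 127.25 + destination terminal 803.15 + brokerage 291.10 + delivery 1025.16 + duty 38828.12 = 49883.09
Landed cost = invoice 268408.15 + 49883.09 = 318291.24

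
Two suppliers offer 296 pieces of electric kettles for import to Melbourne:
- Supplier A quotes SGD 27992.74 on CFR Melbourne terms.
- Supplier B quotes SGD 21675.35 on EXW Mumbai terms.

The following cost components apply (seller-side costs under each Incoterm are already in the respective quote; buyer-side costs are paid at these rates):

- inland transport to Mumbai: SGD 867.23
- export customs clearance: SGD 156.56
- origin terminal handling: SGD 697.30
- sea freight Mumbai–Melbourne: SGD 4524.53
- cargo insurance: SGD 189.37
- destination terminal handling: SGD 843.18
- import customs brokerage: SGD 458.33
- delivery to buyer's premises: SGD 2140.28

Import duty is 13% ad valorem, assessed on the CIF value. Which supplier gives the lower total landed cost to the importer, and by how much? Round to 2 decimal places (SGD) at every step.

Supplier B is cheaper by SGD 81.10

Supplier A (CFR):
CIF value = CFR price + insurance = 27992.74 + 189.37 = 28182.11
Import duty = 28182.11 × 13% = 3663.67
Buyer bears (A): 189.37 + 843.18 + 458.33 + 2140.28 = 3631.16
Landed cost (A) = invoice 27992.74 + 3631.16 + duty 3663.67 = 35287.57
Supplier B (EXW):
CIF value = EXW price + inland to port + export clearance + origin terminal + freight + insurance = 21675.35 + 867.23 + 156.56 + 697.30 + 4524.53 + 189.37 = 28110.34
Import duty = 28110.34 × 13% = 3654.34
Buyer bears (B): 867.23 + 156.56 + 697.30 + 4524.53 + 189.37 + 843.18 + 458.33 + 2140.28 = 9876.78
Landed cost (B) = invoice 21675.35 + 9876.78 + duty 3654.34 = 35206.47
Difference = |35287.57 − 35206.47| = 81.10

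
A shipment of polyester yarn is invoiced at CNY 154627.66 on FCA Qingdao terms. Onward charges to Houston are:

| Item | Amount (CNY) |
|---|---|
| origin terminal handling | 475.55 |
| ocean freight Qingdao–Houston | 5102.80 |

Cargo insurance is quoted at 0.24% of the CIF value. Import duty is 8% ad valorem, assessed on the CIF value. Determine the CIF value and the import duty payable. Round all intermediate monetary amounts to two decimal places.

Let C be the CIF value. C = FCA price + pre-shipment costs + freight + 0.24% × C
C − 0.24% × C = 154627.66 + 475.55 + 5102.80
0.9976 × C = 160206.01
C = 160206.01 / 0.9976 = 160591.43
Insurance premium = 0.24% × 160591.43 = 385.42
Import duty = 160591.43 × 8% = 12847.31

CIF value: CNY 160591.43; import duty: CNY 12847.31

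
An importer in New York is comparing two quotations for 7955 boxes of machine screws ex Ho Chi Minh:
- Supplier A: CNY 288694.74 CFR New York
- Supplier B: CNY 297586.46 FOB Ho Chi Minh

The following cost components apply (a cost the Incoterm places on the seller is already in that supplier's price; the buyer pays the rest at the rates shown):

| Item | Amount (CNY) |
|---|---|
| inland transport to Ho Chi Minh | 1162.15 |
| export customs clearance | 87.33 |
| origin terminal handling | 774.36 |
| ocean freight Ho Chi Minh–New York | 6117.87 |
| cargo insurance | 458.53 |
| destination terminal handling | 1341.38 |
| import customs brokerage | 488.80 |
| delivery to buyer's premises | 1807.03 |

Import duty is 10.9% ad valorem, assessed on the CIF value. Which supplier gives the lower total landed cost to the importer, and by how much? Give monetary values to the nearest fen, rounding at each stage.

Supplier A (CFR):
CIF value = CFR price + insurance = 288694.74 + 458.53 = 289153.27
Import duty = 289153.27 × 10.9% = 31517.71
Buyer bears (A): 458.53 + 1341.38 + 488.80 + 1807.03 = 4095.74
Landed cost (A) = invoice 288694.74 + 4095.74 + duty 31517.71 = 324308.19
Supplier B (FOB):
CIF value = FOB price + freight + insurance = 297586.46 + 6117.87 + 458.53 = 304162.86
Import duty = 304162.86 × 10.9% = 33153.75
Buyer bears (B): 6117.87 + 458.53 + 1341.38 + 488.80 + 1807.03 = 10213.61
Landed cost (B) = invoice 297586.46 + 10213.61 + duty 33153.75 = 340953.82
Difference = |324308.19 − 340953.82| = 16645.63

Supplier A is cheaper by CNY 16645.63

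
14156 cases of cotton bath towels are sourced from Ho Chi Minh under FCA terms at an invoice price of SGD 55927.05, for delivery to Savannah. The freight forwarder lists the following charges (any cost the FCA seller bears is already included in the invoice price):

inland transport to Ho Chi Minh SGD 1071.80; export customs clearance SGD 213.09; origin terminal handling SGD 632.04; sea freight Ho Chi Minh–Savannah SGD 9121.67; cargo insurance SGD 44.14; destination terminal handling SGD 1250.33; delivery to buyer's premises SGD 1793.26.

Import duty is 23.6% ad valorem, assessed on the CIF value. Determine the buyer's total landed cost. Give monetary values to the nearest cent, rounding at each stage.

FCA: the seller delivers export-cleared goods to the carrier; the buyer bears costs from that point.
Already in the invoice (seller's account under FCA): inland to port, export clearance — exclude.
CIF value = FCA price + origin terminal + freight + insurance = 55927.05 + 632.04 + 9121.67 + 44.14 = 65724.90
Import duty = 65724.90 × 23.6% = 15511.08
Buyer bears: origin terminal 632.04 + freight 9121.67 + insurance 44.14 + destination terminal 1250.33 + delivery 1793.26 + duty 15511.08 = 28352.52
Landed cost = invoice 55927.05 + 28352.52 = 84279.57

Total landed cost: SGD 84279.57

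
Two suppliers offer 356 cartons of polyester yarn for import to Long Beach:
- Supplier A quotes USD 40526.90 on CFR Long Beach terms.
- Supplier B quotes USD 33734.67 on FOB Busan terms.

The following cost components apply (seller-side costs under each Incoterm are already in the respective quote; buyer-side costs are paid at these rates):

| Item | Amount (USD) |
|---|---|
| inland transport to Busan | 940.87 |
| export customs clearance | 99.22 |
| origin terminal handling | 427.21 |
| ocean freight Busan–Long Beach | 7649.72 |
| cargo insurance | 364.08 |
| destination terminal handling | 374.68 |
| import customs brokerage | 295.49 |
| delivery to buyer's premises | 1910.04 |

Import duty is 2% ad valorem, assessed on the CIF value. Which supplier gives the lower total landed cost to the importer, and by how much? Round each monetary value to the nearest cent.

Supplier A (CFR):
CIF value = CFR price + insurance = 40526.90 + 364.08 = 40890.98
Import duty = 40890.98 × 2% = 817.82
Buyer bears (A): 364.08 + 374.68 + 295.49 + 1910.04 = 2944.29
Landed cost (A) = invoice 40526.90 + 2944.29 + duty 817.82 = 44289.01
Supplier B (FOB):
CIF value = FOB price + freight + insurance = 33734.67 + 7649.72 + 364.08 = 41748.47
Import duty = 41748.47 × 2% = 834.97
Buyer bears (B): 7649.72 + 364.08 + 374.68 + 295.49 + 1910.04 = 10594.01
Landed cost (B) = invoice 33734.67 + 10594.01 + duty 834.97 = 45163.65
Difference = |44289.01 − 45163.65| = 874.64

Supplier A is cheaper by USD 874.64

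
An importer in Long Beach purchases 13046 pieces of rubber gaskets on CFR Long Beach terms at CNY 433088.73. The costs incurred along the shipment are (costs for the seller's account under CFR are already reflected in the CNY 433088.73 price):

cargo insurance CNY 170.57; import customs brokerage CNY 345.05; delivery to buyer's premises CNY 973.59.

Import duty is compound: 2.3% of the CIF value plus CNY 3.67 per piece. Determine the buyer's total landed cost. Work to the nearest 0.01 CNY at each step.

CFR: the seller pays costs through ocean freight to the destination port, but not insurance.
CIF value = CFR price + insurance = 433088.73 + 170.57 = 433259.30
Ad valorem component: 433259.30 × 2.3% = 9964.96
Specific component: 13046 × 3.67 = 47878.82
Import duty = 9964.96 + 47878.82 = 57843.78
Buyer bears: insurance 170.57 + brokerage 345.05 + delivery 973.59 + duty 57843.78 = 59332.99
Landed cost = invoice 433088.73 + 59332.99 = 492421.72

Total landed cost: CNY 492421.72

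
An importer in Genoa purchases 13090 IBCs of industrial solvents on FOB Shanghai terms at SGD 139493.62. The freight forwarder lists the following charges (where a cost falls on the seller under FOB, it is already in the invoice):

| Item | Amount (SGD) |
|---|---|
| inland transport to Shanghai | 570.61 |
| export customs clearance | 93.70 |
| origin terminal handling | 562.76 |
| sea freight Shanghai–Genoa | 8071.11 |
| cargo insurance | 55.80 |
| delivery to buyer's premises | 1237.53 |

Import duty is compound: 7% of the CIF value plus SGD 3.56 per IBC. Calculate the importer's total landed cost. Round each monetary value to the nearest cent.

Total landed cost: SGD 205791.90

FOB: the seller bears costs until goods are on board at the origin port; the buyer bears freight, insurance and all costs thereafter.
Already in the invoice (seller's account under FOB): inland to port, export clearance, origin terminal — exclude.
CIF value = FOB price + freight + insurance = 139493.62 + 8071.11 + 55.80 = 147620.53
Ad valorem component: 147620.53 × 7% = 10333.44
Specific component: 13090 × 3.56 = 46600.40
Import duty = 10333.44 + 46600.40 = 56933.84
Buyer bears: freight 8071.11 + insurance 55.80 + delivery 1237.53 + duty 56933.84 = 66298.28
Landed cost = invoice 139493.62 + 66298.28 = 205791.90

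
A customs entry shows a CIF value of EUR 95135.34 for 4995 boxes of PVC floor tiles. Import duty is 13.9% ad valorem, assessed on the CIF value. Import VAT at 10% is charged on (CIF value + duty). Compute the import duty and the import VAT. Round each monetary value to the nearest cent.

Import duty = 95135.34 × 13.9% = 13223.81
VAT base = CIF + duty = 95135.34 + 13223.81 = 108359.15
Import VAT = 108359.15 × 10% = 10835.92

Import duty: EUR 13223.81; import VAT: EUR 10835.92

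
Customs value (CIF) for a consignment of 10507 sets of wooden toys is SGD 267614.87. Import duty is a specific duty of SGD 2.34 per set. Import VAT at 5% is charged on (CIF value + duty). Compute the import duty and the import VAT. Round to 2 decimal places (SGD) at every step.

Import duty = 10507 × 2.34 = 24586.38
VAT base = CIF + duty = 267614.87 + 24586.38 = 292201.25
Import VAT = 292201.25 × 5% = 14610.06

Import duty: SGD 24586.38; import VAT: SGD 14610.06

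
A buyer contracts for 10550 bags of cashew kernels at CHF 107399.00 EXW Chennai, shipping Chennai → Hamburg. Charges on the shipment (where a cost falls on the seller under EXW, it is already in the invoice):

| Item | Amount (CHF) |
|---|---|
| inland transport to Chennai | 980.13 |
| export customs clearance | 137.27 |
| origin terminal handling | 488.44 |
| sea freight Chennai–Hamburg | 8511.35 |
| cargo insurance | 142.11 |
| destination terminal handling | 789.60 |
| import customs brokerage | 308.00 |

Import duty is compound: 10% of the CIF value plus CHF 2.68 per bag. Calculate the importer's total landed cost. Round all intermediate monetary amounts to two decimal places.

EXW: the seller makes goods available at their premises; the buyer bears all onward costs.
CIF value = EXW price + inland to port + export clearance + origin terminal + freight + insurance = 107399.00 + 980.13 + 137.27 + 488.44 + 8511.35 + 142.11 = 117658.30
Ad valorem component: 117658.30 × 10% = 11765.83
Specific component: 10550 × 2.68 = 28274.00
Import duty = 11765.83 + 28274.00 = 40039.83
Buyer bears: inland to port 980.13 + export clearance 137.27 + origin terminal 488.44 + freight 8511.35 + insurance 142.11 + destination terminal 789.60 + brokerage 308.00 + duty 40039.83 = 51396.73
Landed cost = invoice 107399.00 + 51396.73 = 158795.73

Total landed cost: CHF 158795.73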